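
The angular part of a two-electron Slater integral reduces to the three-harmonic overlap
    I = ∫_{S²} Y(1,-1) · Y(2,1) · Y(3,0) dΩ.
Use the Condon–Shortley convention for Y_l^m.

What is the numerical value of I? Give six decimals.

0.143048

m-sum 0 ✓  L=6 even ✓  1≤3≤3 ✓
Π(2lᵢ+1) = 3×5×7 = 105
triangle coeff Δ(1,2,3) = 1/105
Σ_t [0,0]: t=0:+1/4 = 1/4
(3j)²=3/35 [(1 2 3; 0 0 0)], sign=-1
Σ_t [0,0]: t=0:+1/12 = 1/12
(3j)²=1/35 [(1 2 3; -1 1 0)], sign=-1
⇒ 4πI² = 9/35
I = (+1)√(9/35/(4π)) = 0.14304817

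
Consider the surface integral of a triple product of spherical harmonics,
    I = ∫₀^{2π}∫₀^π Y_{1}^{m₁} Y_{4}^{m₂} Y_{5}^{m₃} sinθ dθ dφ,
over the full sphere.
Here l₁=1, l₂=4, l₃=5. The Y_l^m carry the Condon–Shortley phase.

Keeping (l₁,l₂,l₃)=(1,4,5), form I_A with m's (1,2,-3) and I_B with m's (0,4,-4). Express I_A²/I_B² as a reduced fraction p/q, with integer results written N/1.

28/9

Same 1,4,5: normalisation and zero-m 3j drop out of the ratio.
A: Δ: 0! 2! 8! / 11! → 1/495; sum: t=0:+1/2880 = 1/2880; 3j²(1 4 5; 1 2 -3) = Δ·Π!·Σ² = 28/495  (sign +1)
B: Δ: 0! 2! 8! / 11! → 1/495; sum: t=0:+1/40320 = 1/40320; 3j²(1 4 5; 0 4 -4) = Δ·Π!·Σ² = 1/55  (sign -1)
I_A²/I_B² = (28/495)/(1/55) = 28/9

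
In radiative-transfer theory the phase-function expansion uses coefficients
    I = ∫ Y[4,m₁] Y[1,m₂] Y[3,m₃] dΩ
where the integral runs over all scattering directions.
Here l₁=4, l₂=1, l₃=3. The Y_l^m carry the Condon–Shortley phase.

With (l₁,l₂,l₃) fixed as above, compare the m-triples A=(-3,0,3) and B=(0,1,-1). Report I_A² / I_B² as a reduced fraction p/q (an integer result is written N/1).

Same 4,1,3: normalisation and zero-m 3j drop out of the ratio.
A: Δ: 2! 6! 0! / 9! → 1/252; sum: t=1:−1/720 = -1/720; 3j²(4 1 3; -3 0 3) = Δ·Π!·Σ² = 1/36  (sign -1)
B: Δ: 2! 6! 0! / 9! → 1/252; sum: t=2:+1/96 = 1/96; 3j²(4 1 3; 0 1 -1) = Δ·Π!·Σ² = 1/42  (sign +1)
I_A²/I_B² = (1/36)/(1/42) = 7/6

7/6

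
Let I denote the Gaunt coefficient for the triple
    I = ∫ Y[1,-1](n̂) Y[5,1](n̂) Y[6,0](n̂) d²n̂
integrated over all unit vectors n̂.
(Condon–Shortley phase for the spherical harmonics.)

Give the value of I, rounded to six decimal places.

Rules hold: Σm=0, L=12 even, 4≤6≤6.
N = 3·11·13 = 429
Δ = 0!·2!·10!/13! = 1/858
Racah Σ t=0..0: t=0:+1/14400 = 1/14400
⇒ 3j(1 5 6; 0 0 0)² = 6/143, sgn +1
Racah Σ t=0..0: t=0:+1/34560 = 1/34560
⇒ 3j(1 5 6; -1 1 0)² = 5/286, sgn +1
4πI² = N·(3j₀)²·(3jₘ)² = 45/143
I = +1·√(0.314685/4π) = 0.15824621

0.158246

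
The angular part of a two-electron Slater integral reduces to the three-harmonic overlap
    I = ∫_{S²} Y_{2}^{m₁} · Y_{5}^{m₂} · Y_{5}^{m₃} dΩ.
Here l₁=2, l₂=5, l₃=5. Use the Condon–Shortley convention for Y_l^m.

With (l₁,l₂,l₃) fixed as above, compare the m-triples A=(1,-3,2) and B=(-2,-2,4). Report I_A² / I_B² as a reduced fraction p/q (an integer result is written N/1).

25/18

l's match ⇒ only the (l;m) 3-j factors differ between A and B.
A: triangle coeff Δ(2,5,5) = 1/38610; Σ_t [0,1]: t=0:+1/2880 t=1:−1/10080 = 1/4032; (3j)²=10/429 [(2 5 5; 1 -3 2)], sign=-1
B: triangle coeff Δ(2,5,5) = 1/38610; Σ_t [2,2]: t=2:+1/20160 = 1/20160; (3j)²=12/715 [(2 5 5; -2 -2 4)], sign=-1
I_A²/I_B² = (10/429)/(12/715) = 25/18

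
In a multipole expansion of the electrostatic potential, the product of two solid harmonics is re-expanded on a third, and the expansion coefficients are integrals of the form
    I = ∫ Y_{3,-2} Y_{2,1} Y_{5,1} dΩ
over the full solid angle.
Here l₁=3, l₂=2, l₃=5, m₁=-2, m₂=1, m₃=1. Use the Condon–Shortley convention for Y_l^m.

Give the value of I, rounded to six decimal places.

Rules hold: Σm=0, L=10 even, 1≤5≤5.
N = 7·5·11 = 385
Δ = 0!·6!·4!/11! = 1/2310
Racah Σ t=0..0: t=0:+1/144 = 1/144
⇒ 3j(3 2 5; 0 0 0)² = 10/231, sgn -1
Racah Σ t=0..0: t=0:+1/720 = 1/720
⇒ 3j(3 2 5; -2 1 1)² = 4/385, sgn +1
4πI² = N·(3j₀)²·(3jₘ)² = 40/231
I = -1·√(0.17316/4π) = -0.11738675

-0.117387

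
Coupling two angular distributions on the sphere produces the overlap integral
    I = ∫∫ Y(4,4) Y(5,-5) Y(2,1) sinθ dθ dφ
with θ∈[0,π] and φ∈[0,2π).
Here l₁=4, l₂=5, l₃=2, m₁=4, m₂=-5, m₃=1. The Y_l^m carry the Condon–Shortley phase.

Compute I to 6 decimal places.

L=11 odd ⇒ parity kills the (l;000) factor ⇒ I = 0

0.000000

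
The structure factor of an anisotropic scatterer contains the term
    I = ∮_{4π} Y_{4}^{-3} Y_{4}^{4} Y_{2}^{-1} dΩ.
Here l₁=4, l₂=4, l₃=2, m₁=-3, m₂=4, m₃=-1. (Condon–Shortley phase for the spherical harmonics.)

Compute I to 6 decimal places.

Rules hold: Σm=0, L=10 even, 0≤2≤8.
N = 9·9·5 = 405
Δ = 6!·2!·2!/11! = 1/13860
Racah Σ t=2..4: t=2:+1/192 t=3:−1/36 t=4:+1/192 = -5/288
⇒ 3j(4 4 2; 0 0 0)² = 20/693, sgn -1
Racah Σ t=6..6: t=6:+1/1440 = 1/1440
⇒ 3j(4 4 2; -3 4 -1)² = 7/165, sgn -1
4πI² = N·(3j₀)²·(3jₘ)² = 60/121
I = +1·√(0.495868/4π) = 0.19864517

0.198645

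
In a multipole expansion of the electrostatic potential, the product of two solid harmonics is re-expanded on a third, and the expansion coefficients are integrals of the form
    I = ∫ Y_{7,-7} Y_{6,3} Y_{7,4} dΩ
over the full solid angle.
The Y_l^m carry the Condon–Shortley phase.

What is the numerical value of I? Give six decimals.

Checks pass: Σm=0; 20 even; l₃=7∈[1,13].
(2·7+1)(2·6+1)(2·7+1) = 2925
Δ: 6! 8! 6! / 21! → 1/2444321880
sum: t=0:+1/2612736000 t=1:−1/20736000 t=2:+1/1658880 t=3:−1/746496 t=4:+1/1658880 t=5:−1/20736000 t=6:+1/2612736000 = -1/4354560
3j²(7 6 7; 0 0 0) = Δ·Π!·Σ² = 1000/138567  (sign +1)
sum: t=6:+1/1045094400 = 1/1045094400
3j²(7 6 7; -7 3 4) = Δ·Π!·Σ² = 11/646  (sign -1)
combine: 4πI² = 2925·1000/138567·11/646 = 37500/104329
take √, sign -1: I = -0.16912514

-0.169125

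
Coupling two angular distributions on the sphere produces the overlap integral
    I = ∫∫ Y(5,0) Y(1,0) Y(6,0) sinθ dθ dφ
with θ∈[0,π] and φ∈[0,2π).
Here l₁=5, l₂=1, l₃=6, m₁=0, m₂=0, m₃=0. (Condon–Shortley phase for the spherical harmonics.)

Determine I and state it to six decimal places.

m-sum 0 ✓  L=12 even ✓  4≤6≤6 ✓
Π(2lᵢ+1) = 11×3×13 = 429
triangle coeff Δ(5,1,6) = 1/858
Σ_t [0,0]: t=0:+1/14400 = 1/14400
(3j)²=6/143 [(5 1 6; 0 0 0)], sign=+1
(m-triple is (0,0,0) — same symbol as above.)
⇒ 4πI² = 108/143
I = (+1)√(108/143/(4π)) = 0.24515397

0.245154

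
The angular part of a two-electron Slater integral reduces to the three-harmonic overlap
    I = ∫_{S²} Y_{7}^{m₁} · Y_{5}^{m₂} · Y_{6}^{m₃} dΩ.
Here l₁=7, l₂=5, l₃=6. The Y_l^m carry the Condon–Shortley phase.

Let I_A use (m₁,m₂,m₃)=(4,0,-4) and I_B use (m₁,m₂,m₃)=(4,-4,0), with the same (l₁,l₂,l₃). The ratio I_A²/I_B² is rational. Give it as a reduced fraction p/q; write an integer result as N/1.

Same 7,5,6: normalisation and zero-m 3j drop out of the ratio.
A: Δ: 6! 8! 4! / 19! → 1/174594420; sum: t=1:−1/4147200 t=2:+1/1451520 t=3:−1/5806080 = 1/3628800; 3j²(7 5 6; 4 0 -4) = Δ·Π!·Σ² = 320/29393  (sign +1)
B: Δ: 6! 8! 4! / 19! → 1/174594420; sum: t=0:+1/3110400 t=1:−1/4147200 = 1/12441600; 3j²(7 5 6; 4 -4 0) = Δ·Π!·Σ² = 7/4199  (sign +1)
I_A²/I_B² = (320/29393)/(7/4199) = 320/49

320/49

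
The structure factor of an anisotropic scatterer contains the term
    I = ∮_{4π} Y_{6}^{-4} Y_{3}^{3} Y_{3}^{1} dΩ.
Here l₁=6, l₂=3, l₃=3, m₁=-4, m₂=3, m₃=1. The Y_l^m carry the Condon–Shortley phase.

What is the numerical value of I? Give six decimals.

m-sum 0 ✓  L=12 even ✓  3≤3≤9 ✓
Π(2lᵢ+1) = 13×7×7 = 637
triangle coeff Δ(6,3,3) = 1/12012
Σ_t [3,3]: t=3:−1/1296 = -1/1296
(3j)²=100/3003 [(6 3 3; 0 0 0)], sign=+1
Σ_t [6,6]: t=6:+1/34560 = 1/34560
(3j)²=5/286 [(6 3 3; -4 3 1)], sign=+1
⇒ 4πI² = 1750/4719
I = (+1)√(1750/4719/(4π)) = 0.17178653

0.171787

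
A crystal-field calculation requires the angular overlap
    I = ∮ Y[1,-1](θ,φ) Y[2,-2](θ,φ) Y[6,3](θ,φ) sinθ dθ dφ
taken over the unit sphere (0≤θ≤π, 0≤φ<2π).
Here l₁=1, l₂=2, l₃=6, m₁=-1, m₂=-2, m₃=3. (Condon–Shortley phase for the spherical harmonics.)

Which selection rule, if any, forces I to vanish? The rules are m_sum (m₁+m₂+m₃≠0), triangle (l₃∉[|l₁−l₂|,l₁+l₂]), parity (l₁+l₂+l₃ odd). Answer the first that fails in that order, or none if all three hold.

m₁+m₂+m₃ = -1 − 2 + 3 = 0  ✓
triangle: |1−2|=1 ≤ l₃=6 ≤ 1+2=3  ✗
parity: l₁+l₂+l₃ = 9 is odd

triangle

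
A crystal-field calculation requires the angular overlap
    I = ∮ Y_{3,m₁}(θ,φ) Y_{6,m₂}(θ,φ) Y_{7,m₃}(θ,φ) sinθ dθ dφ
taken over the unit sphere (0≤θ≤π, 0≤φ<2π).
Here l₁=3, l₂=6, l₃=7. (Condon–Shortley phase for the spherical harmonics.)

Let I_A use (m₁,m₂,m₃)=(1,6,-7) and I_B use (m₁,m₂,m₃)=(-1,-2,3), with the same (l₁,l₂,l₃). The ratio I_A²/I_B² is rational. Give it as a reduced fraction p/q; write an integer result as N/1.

11011/5120

l's match ⇒ only the (l;m) 3-j factors differ between A and B.
A: triangle coeff Δ(3,6,7) = 1/2042040; Σ_t [2,2]: t=2:+1/174182400 = 1/174182400; (3j)²=11/340 [(3 6 7; 1 6 -7)], sign=+1
B: triangle coeff Δ(3,6,7) = 1/2042040; Σ_t [0,2]: t=0:+1/829440 t=1:−1/181440 t=2:+1/645120 = -1/362880; (3j)²=256/17017 [(3 6 7; -1 -2 3)], sign=-1
I_A²/I_B² = (11/340)/(256/17017) = 11011/5120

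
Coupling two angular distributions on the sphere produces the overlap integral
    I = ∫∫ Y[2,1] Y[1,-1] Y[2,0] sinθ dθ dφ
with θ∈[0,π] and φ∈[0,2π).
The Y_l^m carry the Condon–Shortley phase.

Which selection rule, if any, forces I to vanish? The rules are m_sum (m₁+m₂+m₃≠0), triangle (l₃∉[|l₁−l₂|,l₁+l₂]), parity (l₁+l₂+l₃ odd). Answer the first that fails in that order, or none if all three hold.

azimuthal sum: 1 − 1 + 0 = 0  ✓
1 ≤ 2 ≤ 3 (triangle on l)  ✓
L = 2 + 1 + 2 = 5 (odd)  ✗

parity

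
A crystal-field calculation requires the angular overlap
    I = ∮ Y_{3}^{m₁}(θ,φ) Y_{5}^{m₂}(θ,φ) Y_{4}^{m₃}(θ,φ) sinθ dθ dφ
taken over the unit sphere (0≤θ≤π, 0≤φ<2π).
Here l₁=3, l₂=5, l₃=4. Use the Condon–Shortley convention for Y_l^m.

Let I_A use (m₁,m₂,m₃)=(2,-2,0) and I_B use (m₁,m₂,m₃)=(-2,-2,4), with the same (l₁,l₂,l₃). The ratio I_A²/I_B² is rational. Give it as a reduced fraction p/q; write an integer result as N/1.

Same 3,5,4: normalisation and zero-m 3j drop out of the ratio.
A: Δ: 4! 2! 6! / 13! → 1/180180; sum: t=0:+1/864 t=1:−1/576 = -1/1728; 3j²(3 5 4; 2 -2 0) = Δ·Π!·Σ² = 5/1287  (sign -1)
B: Δ: 4! 2! 6! / 13! → 1/180180; sum: t=3:−1/8640 = -1/8640; 3j²(3 5 4; -2 -2 4) = Δ·Π!·Σ² = 14/1287  (sign -1)
I_A²/I_B² = (5/1287)/(14/1287) = 5/14

5/14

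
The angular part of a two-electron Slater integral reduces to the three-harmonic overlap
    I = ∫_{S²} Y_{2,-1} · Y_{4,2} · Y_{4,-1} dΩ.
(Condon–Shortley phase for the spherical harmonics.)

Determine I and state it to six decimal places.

0.127700

Rules hold: Σm=0, L=10 even, 2≤4≤6.
N = 5·9·9 = 405
Δ = 2!·2!·6!/11! = 1/13860
Racah Σ t=0..2: t=0:+1/192 t=1:−1/36 t=2:+1/192 = -5/288
⇒ 3j(2 4 4; 0 0 0)² = 20/693, sgn -1
Racah Σ t=1..2: t=1:−1/240 t=2:+1/96 = 1/160
⇒ 3j(2 4 4; -1 2 -1)² = 27/1540, sgn -1
4πI² = N·(3j₀)²·(3jₘ)² = 1215/5929
I = +1·√(0.204925/4π) = 0.12770047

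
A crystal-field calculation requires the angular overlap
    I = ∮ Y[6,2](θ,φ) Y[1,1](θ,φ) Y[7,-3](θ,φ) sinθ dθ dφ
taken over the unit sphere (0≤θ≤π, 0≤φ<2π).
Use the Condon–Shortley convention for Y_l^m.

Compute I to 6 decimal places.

m-sum 0 ✓  L=14 even ✓  5≤7≤7 ✓
Π(2lᵢ+1) = 13×3×15 = 585
triangle coeff Δ(6,1,7) = 1/1365
Σ_t [0,0]: t=0:+1/518400 = 1/518400
(3j)²=7/195 [(6 1 7; 0 0 0)], sign=-1
Σ_t [0,0]: t=0:+1/1935360 = 1/1935360
(3j)²=3/91 [(6 1 7; 2 1 -3)], sign=+1
⇒ 4πI² = 9/13
I = (-1)√(9/13/(4π)) = -0.23471705

-0.234717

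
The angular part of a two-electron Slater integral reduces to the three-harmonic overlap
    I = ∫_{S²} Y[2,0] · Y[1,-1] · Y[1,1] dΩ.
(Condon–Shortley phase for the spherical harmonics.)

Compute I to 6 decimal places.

0.126157

Rules hold: Σm=0, L=4 even, 1≤1≤3.
N = 5·3·3 = 45
Δ = 2!·2!·0!/5! = 1/30
Racah Σ t=1..1: t=1:−1/1 = -1/1
⇒ 3j(2 1 1; 0 0 0)² = 2/15, sgn +1
Racah Σ t=0..0: t=0:+1/4 = 1/4
⇒ 3j(2 1 1; 0 -1 1)² = 1/30, sgn +1
4πI² = N·(3j₀)²·(3jₘ)² = 1/5
I = +1·√(0.2/4π) = 0.12615663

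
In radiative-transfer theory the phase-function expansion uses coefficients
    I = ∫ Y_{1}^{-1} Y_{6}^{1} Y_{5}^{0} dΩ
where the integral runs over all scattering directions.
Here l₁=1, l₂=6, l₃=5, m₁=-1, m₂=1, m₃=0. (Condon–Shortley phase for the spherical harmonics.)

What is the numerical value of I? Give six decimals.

m-sum 0 ✓  L=12 even ✓  5≤5≤7 ✓
Π(2lᵢ+1) = 3×13×11 = 429
triangle coeff Δ(1,6,5) = 1/858
Σ_t [1,1]: t=1:−1/14400 = -1/14400
(3j)²=6/143 [(1 6 5; 0 0 0)], sign=+1
Σ_t [2,2]: t=2:+1/28800 = 1/28800
(3j)²=7/286 [(1 6 5; -1 1 0)], sign=-1
⇒ 4πI² = 63/143
I = (-1)√(63/143/(4π)) = -0.18723944

-0.187239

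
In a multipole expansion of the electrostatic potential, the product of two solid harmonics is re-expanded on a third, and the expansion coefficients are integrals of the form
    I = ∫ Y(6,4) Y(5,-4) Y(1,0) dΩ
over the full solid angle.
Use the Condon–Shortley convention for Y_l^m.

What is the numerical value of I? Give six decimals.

0.182727

m-sum 0 ✓  L=12 even ✓  1≤1≤11 ✓
Π(2lᵢ+1) = 13×11×3 = 429
triangle coeff Δ(6,5,1) = 1/858
Σ_t [5,5]: t=5:−1/14400 = -1/14400
(3j)²=6/143 [(6 5 1; 0 0 0)], sign=+1
Σ_t [1,1]: t=1:−1/362880 = -1/362880
(3j)²=10/429 [(6 5 1; 4 -4 0)], sign=+1
⇒ 4πI² = 60/143
I = (+1)√(60/143/(4π)) = 0.18272698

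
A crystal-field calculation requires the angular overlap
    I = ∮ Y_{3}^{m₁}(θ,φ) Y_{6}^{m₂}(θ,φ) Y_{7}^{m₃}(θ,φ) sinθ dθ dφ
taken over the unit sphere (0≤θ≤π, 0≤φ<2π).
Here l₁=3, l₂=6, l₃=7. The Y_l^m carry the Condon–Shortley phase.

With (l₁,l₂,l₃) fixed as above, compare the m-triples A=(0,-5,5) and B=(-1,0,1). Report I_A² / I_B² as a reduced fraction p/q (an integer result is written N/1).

847/169

l's match ⇒ only the (l;m) 3-j factors differ between A and B.
A: triangle coeff Δ(3,6,7) = 1/2042040; Σ_t [0,1]: t=0:+1/4354560 t=1:−1/14515200 = 1/6220800; (3j)²=77/4420 [(3 6 7; 0 -5 5)], sign=+1
B: triangle coeff Δ(3,6,7) = 1/2042040; Σ_t [0,2]: t=0:+1/829440 t=1:−1/86400 t=2:+1/138240 = -13/4147200; (3j)²=13/3740 [(3 6 7; -1 0 1)], sign=-1
I_A²/I_B² = (77/4420)/(13/3740) = 847/169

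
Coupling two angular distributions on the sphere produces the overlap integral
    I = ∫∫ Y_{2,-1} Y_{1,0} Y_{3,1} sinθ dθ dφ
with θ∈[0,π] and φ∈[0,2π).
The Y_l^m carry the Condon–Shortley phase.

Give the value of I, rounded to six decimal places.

Checks pass: Σm=0; 6 even; l₃=3∈[1,3].
(2·2+1)(2·1+1)(2·3+1) = 105
Δ: 0! 4! 2! / 7! → 1/105
sum: t=0:+1/4 = 1/4
3j²(2 1 3; 0 0 0) = Δ·Π!·Σ² = 3/35  (sign -1)
sum: t=0:+1/6 = 1/6
3j²(2 1 3; -1 0 1) = Δ·Π!·Σ² = 8/105  (sign +1)
combine: 4πI² = 105·3/35·8/105 = 24/35
take √, sign -1: I = -0.23359668

-0.233597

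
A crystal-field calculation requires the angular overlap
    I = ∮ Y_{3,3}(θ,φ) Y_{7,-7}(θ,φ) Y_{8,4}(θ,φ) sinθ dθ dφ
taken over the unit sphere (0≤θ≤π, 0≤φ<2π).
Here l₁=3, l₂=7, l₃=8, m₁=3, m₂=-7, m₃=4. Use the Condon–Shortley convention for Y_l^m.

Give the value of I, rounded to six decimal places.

-0.020973

Checks pass: Σm=0; 18 even; l₃=8∈[4,10].
(2·3+1)(2·7+1)(2·8+1) = 1785
Δ: 2! 4! 12! / 19! → 1/5290740
sum: t=0:+1/7257600 t=1:−1/2073600 t=2:+1/7257600 = -1/4838400
3j²(3 7 8; 0 0 0) = Δ·Π!·Σ² = 252/20995  (sign -1)
sum: t=0:+1/22992076800 = 1/22992076800
3j²(3 7 8; 3 -7 4) = Δ·Π!·Σ² = 1/3876  (sign +1)
combine: 4πI² = 1785·252/20995·1/3876 = 441/79781
take √, sign -1: I = -0.02097320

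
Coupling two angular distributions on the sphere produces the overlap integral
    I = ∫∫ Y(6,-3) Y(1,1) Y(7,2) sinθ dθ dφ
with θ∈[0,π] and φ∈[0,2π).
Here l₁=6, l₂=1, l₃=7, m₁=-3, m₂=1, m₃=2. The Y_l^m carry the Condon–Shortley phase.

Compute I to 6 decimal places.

0.110647

m-sum 0 ✓  L=14 even ✓  5≤7≤7 ✓
Π(2lᵢ+1) = 13×3×15 = 585
triangle coeff Δ(6,1,7) = 1/1365
Σ_t [0,0]: t=0:+1/518400 = 1/518400
(3j)²=7/195 [(6 1 7; 0 0 0)], sign=-1
Σ_t [0,0]: t=0:+1/4354560 = 1/4354560
(3j)²=2/273 [(6 1 7; -3 1 2)], sign=-1
⇒ 4πI² = 2/13
I = (+1)√(2/13/(4π)) = 0.11064668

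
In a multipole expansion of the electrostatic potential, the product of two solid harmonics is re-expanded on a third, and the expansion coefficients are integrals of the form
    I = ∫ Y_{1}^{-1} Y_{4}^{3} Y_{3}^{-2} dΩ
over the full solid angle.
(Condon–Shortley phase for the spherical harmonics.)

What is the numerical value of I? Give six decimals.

Rules hold: Σm=0, L=8 even, 3≤3≤5.
N = 3·9·7 = 189
Δ = 2!·0!·6!/9! = 1/252
Racah Σ t=1..1: t=1:−1/36 = -1/36
⇒ 3j(1 4 3; 0 0 0)² = 4/63, sgn +1
Racah Σ t=2..2: t=2:+1/240 = 1/240
⇒ 3j(1 4 3; -1 3 -2)² = 1/12, sgn -1
4πI² = N·(3j₀)²·(3jₘ)² = 1/1
I = -1·√(1/4π) = -0.28209479

-0.282095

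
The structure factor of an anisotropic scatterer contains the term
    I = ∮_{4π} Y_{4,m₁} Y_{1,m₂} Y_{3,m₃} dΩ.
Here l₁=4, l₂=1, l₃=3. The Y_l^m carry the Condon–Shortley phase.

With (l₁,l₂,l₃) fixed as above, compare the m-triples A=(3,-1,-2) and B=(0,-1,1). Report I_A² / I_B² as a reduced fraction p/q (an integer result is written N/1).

7/2

Same 4,1,3: normalisation and zero-m 3j drop out of the ratio.
A: Δ: 2! 6! 0! / 9! → 1/252; sum: t=0:+1/240 = 1/240; 3j²(4 1 3; 3 -1 -2) = Δ·Π!·Σ² = 1/12  (sign -1)
B: Δ: 2! 6! 0! / 9! → 1/252; sum: t=0:+1/96 = 1/96; 3j²(4 1 3; 0 -1 1) = Δ·Π!·Σ² = 1/42  (sign +1)
I_A²/I_B² = (1/12)/(1/42) = 7/2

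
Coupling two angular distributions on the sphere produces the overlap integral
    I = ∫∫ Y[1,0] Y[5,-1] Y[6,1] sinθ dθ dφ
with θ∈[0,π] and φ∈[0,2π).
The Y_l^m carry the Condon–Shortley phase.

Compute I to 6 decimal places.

Rules hold: Σm=0, L=12 even, 4≤6≤6.
N = 3·11·13 = 429
Δ = 0!·2!·10!/13! = 1/858
Racah Σ t=0..0: t=0:+1/14400 = 1/14400
⇒ 3j(1 5 6; 0 0 0)² = 6/143, sgn +1
Racah Σ t=0..0: t=0:+1/17280 = 1/17280
⇒ 3j(1 5 6; 0 -1 1)² = 35/858, sgn -1
4πI² = N·(3j₀)²·(3jₘ)² = 105/143
I = -1·√(0.734266/4π) = -0.24172507

-0.241725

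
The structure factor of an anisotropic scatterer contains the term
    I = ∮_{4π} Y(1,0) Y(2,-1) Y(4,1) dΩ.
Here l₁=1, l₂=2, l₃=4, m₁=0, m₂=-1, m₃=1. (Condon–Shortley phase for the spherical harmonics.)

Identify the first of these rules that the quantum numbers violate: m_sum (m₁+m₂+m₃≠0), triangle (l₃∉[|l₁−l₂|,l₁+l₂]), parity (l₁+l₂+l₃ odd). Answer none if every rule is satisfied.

triangle

azimuthal sum: 0 − 1 + 1 = 0  ✓
1 ≤ 4 ≤ 3 (triangle on l)  ✗
L = 1 + 2 + 4 = 7 (odd)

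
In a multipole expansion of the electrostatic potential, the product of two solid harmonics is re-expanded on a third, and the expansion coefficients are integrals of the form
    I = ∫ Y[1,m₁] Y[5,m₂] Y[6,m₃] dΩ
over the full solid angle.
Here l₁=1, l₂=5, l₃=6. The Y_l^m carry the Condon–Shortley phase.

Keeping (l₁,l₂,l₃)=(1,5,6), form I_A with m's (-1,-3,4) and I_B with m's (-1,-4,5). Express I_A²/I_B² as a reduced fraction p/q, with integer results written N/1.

Same 1,5,6: normalisation and zero-m 3j drop out of the ratio.
A: Δ: 0! 2! 10! / 13! → 1/858; sum: t=0:+1/161280 = 1/161280; 3j²(1 5 6; -1 -3 4) = Δ·Π!·Σ² = 15/286  (sign +1)
B: Δ: 0! 2! 10! / 13! → 1/858; sum: t=0:+1/725760 = 1/725760; 3j²(1 5 6; -1 -4 5) = Δ·Π!·Σ² = 5/78  (sign -1)
I_A²/I_B² = (15/286)/(5/78) = 9/11

9/11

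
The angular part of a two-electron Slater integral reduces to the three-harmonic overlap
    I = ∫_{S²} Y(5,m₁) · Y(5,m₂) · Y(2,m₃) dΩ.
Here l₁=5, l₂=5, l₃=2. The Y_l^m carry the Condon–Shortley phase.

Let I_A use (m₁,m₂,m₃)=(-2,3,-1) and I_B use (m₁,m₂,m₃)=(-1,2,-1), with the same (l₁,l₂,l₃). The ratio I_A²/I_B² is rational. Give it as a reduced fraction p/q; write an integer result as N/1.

Same 5,5,2: normalisation and zero-m 3j drop out of the ratio.
A: Δ: 8! 2! 2! / 13! → 1/38610; sum: t=6:+1/2880 t=7:−1/10080 = 1/4032; 3j²(5 5 2; -2 3 -1) = Δ·Π!·Σ² = 10/429  (sign -1)
B: Δ: 8! 2! 2! / 13! → 1/38610; sum: t=5:−1/1440 t=6:+1/2880 = -1/2880; 3j²(5 5 2; -1 2 -1) = Δ·Π!·Σ² = 7/715  (sign +1)
I_A²/I_B² = (10/429)/(7/715) = 50/21

50/21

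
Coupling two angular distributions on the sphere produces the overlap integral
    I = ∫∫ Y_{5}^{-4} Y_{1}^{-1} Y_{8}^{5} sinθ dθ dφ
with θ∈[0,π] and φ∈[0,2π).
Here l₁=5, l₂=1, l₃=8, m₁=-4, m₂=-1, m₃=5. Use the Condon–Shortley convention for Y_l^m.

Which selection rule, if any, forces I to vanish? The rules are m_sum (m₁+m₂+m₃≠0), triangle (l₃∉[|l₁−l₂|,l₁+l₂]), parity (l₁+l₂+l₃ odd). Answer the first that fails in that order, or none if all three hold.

Σmᵢ = 0  ✓
l₃∈[|l₁−l₂|,l₁+l₂]=[4,6], have l₃=8  ✗
Σlᵢ = 14 ⇒ even

triangle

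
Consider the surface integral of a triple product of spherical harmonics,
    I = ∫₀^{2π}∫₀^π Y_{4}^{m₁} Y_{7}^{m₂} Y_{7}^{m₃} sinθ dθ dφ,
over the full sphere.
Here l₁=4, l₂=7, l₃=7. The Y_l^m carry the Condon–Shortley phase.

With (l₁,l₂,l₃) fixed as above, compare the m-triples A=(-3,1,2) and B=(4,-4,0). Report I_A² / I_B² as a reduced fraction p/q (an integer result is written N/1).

l's match ⇒ only the (l;m) 3-j factors differ between A and B.
A: triangle coeff Δ(4,7,7) = 1/58198140; Σ_t [3,4]: t=3:−1/2073600 t=4:+1/2488320 = -1/12441600; (3j)²=98/138567 [(4 7 7; -3 1 2)], sign=+1
B: triangle coeff Δ(4,7,7) = 1/58198140; Σ_t [0,0]: t=0:+1/17418240 = 1/17418240; (3j)²=175/12597 [(4 7 7; 4 -4 0)], sign=-1
I_A²/I_B² = (98/138567)/(175/12597) = 14/275

14/275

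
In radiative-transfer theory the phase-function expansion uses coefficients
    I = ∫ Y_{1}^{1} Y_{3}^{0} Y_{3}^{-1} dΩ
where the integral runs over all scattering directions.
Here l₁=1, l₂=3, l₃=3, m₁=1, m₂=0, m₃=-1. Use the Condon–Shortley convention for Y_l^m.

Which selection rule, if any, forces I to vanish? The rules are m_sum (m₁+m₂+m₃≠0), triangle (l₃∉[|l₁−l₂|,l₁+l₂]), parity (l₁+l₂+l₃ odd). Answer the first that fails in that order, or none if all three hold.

m₁+m₂+m₃ = 1 + 0 − 1 = 0  ✓
triangle: |1−3|=2 ≤ l₃=3 ≤ 1+3=4  ✓
parity: l₁+l₂+l₃ = 7 is odd  ✗

parity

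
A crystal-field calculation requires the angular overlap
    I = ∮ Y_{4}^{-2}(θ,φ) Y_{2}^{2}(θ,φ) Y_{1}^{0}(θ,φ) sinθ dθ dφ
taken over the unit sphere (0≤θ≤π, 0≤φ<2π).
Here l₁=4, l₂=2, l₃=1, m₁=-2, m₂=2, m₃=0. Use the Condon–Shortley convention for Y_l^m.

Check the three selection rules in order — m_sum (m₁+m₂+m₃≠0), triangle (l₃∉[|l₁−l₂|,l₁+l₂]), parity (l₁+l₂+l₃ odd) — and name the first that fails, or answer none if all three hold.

triangle

azimuthal sum: -2 + 2 + 0 = 0  ✓
2 ≤ 1 ≤ 6 (triangle on l)  ✗
L = 4 + 2 + 1 = 7 (odd)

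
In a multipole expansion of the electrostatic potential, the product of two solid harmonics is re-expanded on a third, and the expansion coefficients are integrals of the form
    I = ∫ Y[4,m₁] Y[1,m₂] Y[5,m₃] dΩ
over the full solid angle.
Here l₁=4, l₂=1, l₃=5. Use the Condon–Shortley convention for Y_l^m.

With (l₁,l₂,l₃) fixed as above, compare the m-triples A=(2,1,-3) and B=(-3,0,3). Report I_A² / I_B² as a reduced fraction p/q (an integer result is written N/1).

l's match ⇒ only the (l;m) 3-j factors differ between A and B.
A: triangle coeff Δ(4,1,5) = 1/495; Σ_t [0,0]: t=0:+1/2880 = 1/2880; (3j)²=28/495 [(4 1 5; 2 1 -3)], sign=+1
B: triangle coeff Δ(4,1,5) = 1/495; Σ_t [0,0]: t=0:+1/5040 = 1/5040; (3j)²=16/495 [(4 1 5; -3 0 3)], sign=+1
I_A²/I_B² = (28/495)/(16/495) = 7/4

7/4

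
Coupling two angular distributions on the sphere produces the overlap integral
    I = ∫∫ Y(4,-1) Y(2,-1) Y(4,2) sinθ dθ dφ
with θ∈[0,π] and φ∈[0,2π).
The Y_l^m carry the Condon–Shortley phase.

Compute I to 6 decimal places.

m-sum 0 ✓  L=10 even ✓  2≤4≤6 ✓
Π(2lᵢ+1) = 9×5×9 = 405
triangle coeff Δ(4,2,4) = 1/13860
Σ_t [0,2]: t=0:+1/192 t=1:−1/36 t=2:+1/192 = -5/288
(3j)²=20/693 [(4 2 4; 0 0 0)], sign=-1
Σ_t [0,1]: t=0:+1/240 t=1:−1/96 = -1/160
(3j)²=27/1540 [(4 2 4; -1 -1 2)], sign=-1
⇒ 4πI² = 1215/5929
I = (+1)√(1215/5929/(4π)) = 0.12770047

0.127700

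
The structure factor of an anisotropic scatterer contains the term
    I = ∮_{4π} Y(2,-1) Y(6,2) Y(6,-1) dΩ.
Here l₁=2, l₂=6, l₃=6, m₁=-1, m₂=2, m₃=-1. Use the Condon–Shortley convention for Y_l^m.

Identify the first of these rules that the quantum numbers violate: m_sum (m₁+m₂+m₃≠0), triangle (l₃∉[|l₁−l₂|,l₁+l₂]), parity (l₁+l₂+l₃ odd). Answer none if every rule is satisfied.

Σmᵢ = 0  ✓
l₃∈[|l₁−l₂|,l₁+l₂]=[4,8], have l₃=6  ✓
Σlᵢ = 14 ⇒ even  ✓

none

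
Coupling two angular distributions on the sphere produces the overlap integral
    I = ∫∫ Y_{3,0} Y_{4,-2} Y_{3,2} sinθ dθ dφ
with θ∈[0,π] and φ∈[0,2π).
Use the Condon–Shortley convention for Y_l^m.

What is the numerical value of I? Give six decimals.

Rules hold: Σm=0, L=10 even, 1≤3≤7.
N = 7·9·7 = 441
Δ = 4!·2!·4!/11! = 1/34650
Racah Σ t=1..3: t=1:−1/72 t=2:+1/16 t=3:−1/72 = 5/144
⇒ 3j(3 4 3; 0 0 0)² = 2/77, sgn -1
Racah Σ t=1..2: t=1:−1/72 t=2:+1/96 = -1/288
⇒ 3j(3 4 3; 0 -2 2)² = 1/462, sgn +1
4πI² = N·(3j₀)²·(3jₘ)² = 3/121
I = -1·√(0.0247934/4π) = -0.04441841

-0.044418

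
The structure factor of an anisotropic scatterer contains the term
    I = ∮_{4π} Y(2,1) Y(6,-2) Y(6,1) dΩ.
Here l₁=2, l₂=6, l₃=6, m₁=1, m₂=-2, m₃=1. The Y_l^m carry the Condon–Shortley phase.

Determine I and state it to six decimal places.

Rules hold: Σm=0, L=14 even, 4≤6≤8.
N = 5·13·13 = 845
Δ = 2!·2!·10!/15! = 1/90090
Racah Σ t=0..2: t=0:+1/69120 t=1:−1/14400 t=2:+1/69120 = -7/172800
⇒ 3j(2 6 6; 0 0 0)² = 14/715, sgn -1
Racah Σ t=0..1: t=0:+1/34560 t=1:−1/60480 = 1/80640
⇒ 3j(2 6 6; 1 -2 1)² = 6/1001, sgn -1
4πI² = N·(3j₀)²·(3jₘ)² = 12/121
I = +1·√(0.0991736/4π) = 0.08883682

0.088837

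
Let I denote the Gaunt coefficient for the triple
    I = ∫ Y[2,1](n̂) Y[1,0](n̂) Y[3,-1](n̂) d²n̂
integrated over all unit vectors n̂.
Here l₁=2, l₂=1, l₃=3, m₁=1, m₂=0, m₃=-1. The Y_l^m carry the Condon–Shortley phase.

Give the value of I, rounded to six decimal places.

Rules hold: Σm=0, L=6 even, 1≤3≤3.
N = 5·3·7 = 105
Δ = 0!·4!·2!/7! = 1/105
Racah Σ t=0..0: t=0:+1/4 = 1/4
⇒ 3j(2 1 3; 0 0 0)² = 3/35, sgn -1
Racah Σ t=0..0: t=0:+1/6 = 1/6
⇒ 3j(2 1 3; 1 0 -1)² = 8/105, sgn +1
4πI² = N·(3j₀)²·(3jₘ)² = 24/35
I = -1·√(0.685714/4π) = -0.23359668

-0.233597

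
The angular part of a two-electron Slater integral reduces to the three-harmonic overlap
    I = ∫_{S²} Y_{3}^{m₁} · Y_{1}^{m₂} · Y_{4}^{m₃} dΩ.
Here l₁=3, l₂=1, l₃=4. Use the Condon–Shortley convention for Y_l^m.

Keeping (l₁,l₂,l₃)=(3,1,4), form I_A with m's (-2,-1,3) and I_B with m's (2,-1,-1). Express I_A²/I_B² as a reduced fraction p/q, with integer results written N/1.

Same 3,1,4: normalisation and zero-m 3j drop out of the ratio.
A: Δ: 0! 6! 2! / 9! → 1/252; sum: t=0:+1/240 = 1/240; 3j²(3 1 4; -2 -1 3) = Δ·Π!·Σ² = 1/12  (sign -1)
B: Δ: 0! 6! 2! / 9! → 1/252; sum: t=0:+1/240 = 1/240; 3j²(3 1 4; 2 -1 -1) = Δ·Π!·Σ² = 1/84  (sign -1)
I_A²/I_B² = (1/12)/(1/84) = 7/1

7/1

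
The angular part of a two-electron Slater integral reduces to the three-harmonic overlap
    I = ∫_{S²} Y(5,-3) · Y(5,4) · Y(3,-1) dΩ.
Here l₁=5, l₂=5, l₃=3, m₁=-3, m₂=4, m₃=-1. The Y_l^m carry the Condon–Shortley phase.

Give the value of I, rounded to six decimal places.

L=13 odd ⇒ parity kills the (l;000) factor ⇒ I = 0

0.000000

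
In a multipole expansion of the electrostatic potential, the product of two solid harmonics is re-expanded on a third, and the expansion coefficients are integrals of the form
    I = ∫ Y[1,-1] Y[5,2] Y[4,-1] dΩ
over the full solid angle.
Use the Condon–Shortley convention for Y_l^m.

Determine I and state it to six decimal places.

0.225034

Rules hold: Σm=0, L=10 even, 4≤4≤6.
N = 3·11·9 = 297
Δ = 2!·0!·8!/11! = 1/495
Racah Σ t=1..1: t=1:−1/576 = -1/576
⇒ 3j(1 5 4; 0 0 0)² = 5/99, sgn -1
Racah Σ t=2..2: t=2:+1/1440 = 1/1440
⇒ 3j(1 5 4; -1 2 -1)² = 7/165, sgn -1
4πI² = N·(3j₀)²·(3jₘ)² = 7/11
I = +1·√(0.636364/4π) = 0.22503380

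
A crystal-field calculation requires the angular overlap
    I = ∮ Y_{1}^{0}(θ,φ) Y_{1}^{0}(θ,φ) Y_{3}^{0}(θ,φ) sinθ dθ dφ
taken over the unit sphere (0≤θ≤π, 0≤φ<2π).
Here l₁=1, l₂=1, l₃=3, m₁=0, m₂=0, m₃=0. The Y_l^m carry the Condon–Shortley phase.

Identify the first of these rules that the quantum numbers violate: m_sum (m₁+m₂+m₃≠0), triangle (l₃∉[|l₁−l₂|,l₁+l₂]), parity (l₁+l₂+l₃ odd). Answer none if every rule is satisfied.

triangle

azimuthal sum: 0 + 0 + 0 = 0  ✓
0 ≤ 3 ≤ 2 (triangle on l)  ✗
L = 1 + 1 + 3 = 5 (odd)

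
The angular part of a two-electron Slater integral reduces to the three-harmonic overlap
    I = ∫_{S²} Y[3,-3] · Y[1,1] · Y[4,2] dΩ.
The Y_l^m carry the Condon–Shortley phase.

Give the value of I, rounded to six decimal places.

Rules hold: Σm=0, L=8 even, 2≤4≤4.
N = 7·3·9 = 189
Δ = 0!·6!·2!/9! = 1/252
Racah Σ t=0..0: t=0:+1/36 = 1/36
⇒ 3j(3 1 4; 0 0 0)² = 4/63, sgn +1
Racah Σ t=0..0: t=0:+1/1440 = 1/1440
⇒ 3j(3 1 4; -3 1 2)² = 1/252, sgn +1
4πI² = N·(3j₀)²·(3jₘ)² = 1/21
I = +1·√(0.047619/4π) = 0.06155813

0.061558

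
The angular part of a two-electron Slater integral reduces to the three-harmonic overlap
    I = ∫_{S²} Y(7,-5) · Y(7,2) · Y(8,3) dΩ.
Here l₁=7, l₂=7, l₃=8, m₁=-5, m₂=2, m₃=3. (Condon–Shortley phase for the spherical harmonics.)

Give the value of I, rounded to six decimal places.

-0.104896

Checks pass: Σm=0; 22 even; l₃=8∈[0,14].
(2·7+1)(2·7+1)(2·8+1) = 3825
Δ: 6! 8! 8! / 23! → 1/22086194130
sum: t=0:+1/18289152000 t=1:−1/248832000 t=2:+1/24883200 t=3:−1/11943936 t=4:+1/24883200 t=5:−1/248832000 t=6:+1/18289152000 = -11/975421440
3j²(7 7 8; 0 0 0) = Δ·Π!·Σ² = 1750/289731  (sign -1)
sum: t=4:+1/1393459200 t=5:−1/348364800 t=6:+1/746496000 = -17/20901888000
3j²(7 7 8; -5 2 3) = Δ·Π!·Σ² = 34/5681  (sign +1)
combine: 4πI² = 3825·1750/289731·34/5681 = 4462500/32273761
take √, sign -1: I = -0.10489611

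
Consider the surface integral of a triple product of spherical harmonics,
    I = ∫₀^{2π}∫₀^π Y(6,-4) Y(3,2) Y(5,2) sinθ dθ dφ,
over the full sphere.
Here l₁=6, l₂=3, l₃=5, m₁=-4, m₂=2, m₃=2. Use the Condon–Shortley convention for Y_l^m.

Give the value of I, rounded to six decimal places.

Rules hold: Σm=0, L=14 even, 3≤5≤9.
N = 13·7·11 = 1001
Δ = 4!·8!·2!/15! = 1/675675
Racah Σ t=1..3: t=1:−1/8640 t=2:+1/2304 t=3:−1/8640 = 7/34560
⇒ 3j(6 3 5; 0 0 0)² = 7/429, sgn -1
Racah Σ t=3..4: t=3:−1/60480 t=4:+1/34560 = 1/80640
⇒ 3j(6 3 5; -4 2 2)² = 6/1001, sgn -1
4πI² = N·(3j₀)²·(3jₘ)² = 14/143
I = +1·√(0.0979021/4π) = 0.08826552

0.088266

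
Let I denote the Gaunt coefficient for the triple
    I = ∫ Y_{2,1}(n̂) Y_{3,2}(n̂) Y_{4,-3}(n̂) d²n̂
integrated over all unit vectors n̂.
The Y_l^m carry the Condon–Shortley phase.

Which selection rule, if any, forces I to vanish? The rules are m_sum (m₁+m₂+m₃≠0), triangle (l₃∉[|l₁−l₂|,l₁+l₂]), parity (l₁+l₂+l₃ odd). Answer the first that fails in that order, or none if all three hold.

m₁+m₂+m₃ = 1 + 2 − 3 = 0  ✓
triangle: |2−3|=1 ≤ l₃=4 ≤ 2+3=5  ✓
parity: l₁+l₂+l₃ = 9 is odd  ✗

parity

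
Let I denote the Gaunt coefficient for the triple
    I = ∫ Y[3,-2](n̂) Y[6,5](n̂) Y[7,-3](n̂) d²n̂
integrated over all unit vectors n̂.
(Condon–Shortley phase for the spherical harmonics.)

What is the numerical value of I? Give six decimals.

0.120821

Checks pass: Σm=0; 16 even; l₃=7∈[3,9].
(2·3+1)(2·6+1)(2·7+1) = 1365
Δ: 2! 4! 10! / 17! → 1/2042040
sum: t=0:+1/207360 t=1:−1/57600 t=2:+1/207360 = -1/129600
3j²(3 6 7; 0 0 0) = Δ·Π!·Σ² = 168/12155  (sign +1)
sum: t=1:−1/87091200 t=2:+1/4354560 = 19/87091200
3j²(3 6 7; -2 5 -3) = Δ·Π!·Σ² = 361/37128  (sign +1)
combine: 4πI² = 1365·168/12155·361/37128 = 7581/41327
take √, sign +1: I = 0.12082071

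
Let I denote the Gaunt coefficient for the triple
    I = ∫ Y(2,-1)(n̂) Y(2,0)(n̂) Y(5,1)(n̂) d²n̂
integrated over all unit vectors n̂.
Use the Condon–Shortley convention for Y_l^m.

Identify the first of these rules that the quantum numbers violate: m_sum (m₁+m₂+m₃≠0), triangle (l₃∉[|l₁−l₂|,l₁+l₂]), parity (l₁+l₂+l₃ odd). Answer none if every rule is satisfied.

triangle

azimuthal sum: -1 + 0 + 1 = 0  ✓
0 ≤ 5 ≤ 4 (triangle on l)  ✗
L = 2 + 2 + 5 = 9 (odd)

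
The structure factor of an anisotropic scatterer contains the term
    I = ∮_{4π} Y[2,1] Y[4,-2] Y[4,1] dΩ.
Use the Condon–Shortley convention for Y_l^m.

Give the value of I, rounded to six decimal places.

Rules hold: Σm=0, L=10 even, 2≤4≤6.
N = 5·9·9 = 405
Δ = 2!·2!·6!/11! = 1/13860
Racah Σ t=0..2: t=0:+1/192 t=1:−1/36 t=2:+1/192 = -5/288
⇒ 3j(2 4 4; 0 0 0)² = 20/693, sgn -1
Racah Σ t=0..1: t=0:+1/96 t=1:−1/240 = 1/160
⇒ 3j(2 4 4; 1 -2 1)² = 27/1540, sgn -1
4πI² = N·(3j₀)²·(3jₘ)² = 1215/5929
I = +1·√(0.204925/4π) = 0.12770047

0.127700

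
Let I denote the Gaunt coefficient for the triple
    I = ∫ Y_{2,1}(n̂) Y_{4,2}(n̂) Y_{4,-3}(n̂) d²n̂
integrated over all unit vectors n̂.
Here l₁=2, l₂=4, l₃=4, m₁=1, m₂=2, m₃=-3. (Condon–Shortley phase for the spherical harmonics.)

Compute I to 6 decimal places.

-0.187702

m-sum 0 ✓  L=10 even ✓  2≤4≤6 ✓
Π(2lᵢ+1) = 5×9×9 = 405
triangle coeff Δ(2,4,4) = 1/13860
Σ_t [0,2]: t=0:+1/192 t=1:−1/36 t=2:+1/192 = -5/288
(3j)²=20/693 [(2 4 4; 0 0 0)], sign=-1
Σ_t [0,1]: t=0:+1/1440 t=1:−1/240 = -1/288
(3j)²=5/132 [(2 4 4; 1 2 -3)], sign=+1
⇒ 4πI² = 375/847
I = (-1)√(375/847/(4π)) = -0.18770204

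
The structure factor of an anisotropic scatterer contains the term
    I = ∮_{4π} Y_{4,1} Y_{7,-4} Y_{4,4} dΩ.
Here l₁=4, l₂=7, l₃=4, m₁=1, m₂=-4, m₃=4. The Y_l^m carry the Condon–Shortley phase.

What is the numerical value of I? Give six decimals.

1 − 4 + 4 = 1 ≠ 0: azimuthal integral kills it; I = 0

0.000000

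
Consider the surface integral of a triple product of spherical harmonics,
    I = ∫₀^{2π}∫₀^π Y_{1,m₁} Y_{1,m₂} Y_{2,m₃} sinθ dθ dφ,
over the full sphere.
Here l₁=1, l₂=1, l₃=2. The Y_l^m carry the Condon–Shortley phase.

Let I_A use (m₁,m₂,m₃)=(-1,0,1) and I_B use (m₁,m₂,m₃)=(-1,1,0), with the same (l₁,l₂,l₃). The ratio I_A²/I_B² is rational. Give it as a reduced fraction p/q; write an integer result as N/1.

3/1

Same 1,1,2: normalisation and zero-m 3j drop out of the ratio.
A: Δ: 0! 2! 2! / 5! → 1/30; sum: t=0:+1/2 = 1/2; 3j²(1 1 2; -1 0 1) = Δ·Π!·Σ² = 1/10  (sign -1)
B: Δ: 0! 2! 2! / 5! → 1/30; sum: t=0:+1/4 = 1/4; 3j²(1 1 2; -1 1 0) = Δ·Π!·Σ² = 1/30  (sign +1)
I_A²/I_B² = (1/10)/(1/30) = 3/1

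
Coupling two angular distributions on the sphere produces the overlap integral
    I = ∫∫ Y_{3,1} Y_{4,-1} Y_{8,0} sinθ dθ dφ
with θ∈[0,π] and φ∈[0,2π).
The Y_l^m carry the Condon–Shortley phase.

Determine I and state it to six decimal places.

l₃=8 ∉ [1,7] — triangle fails ⇒ I = 0

0.000000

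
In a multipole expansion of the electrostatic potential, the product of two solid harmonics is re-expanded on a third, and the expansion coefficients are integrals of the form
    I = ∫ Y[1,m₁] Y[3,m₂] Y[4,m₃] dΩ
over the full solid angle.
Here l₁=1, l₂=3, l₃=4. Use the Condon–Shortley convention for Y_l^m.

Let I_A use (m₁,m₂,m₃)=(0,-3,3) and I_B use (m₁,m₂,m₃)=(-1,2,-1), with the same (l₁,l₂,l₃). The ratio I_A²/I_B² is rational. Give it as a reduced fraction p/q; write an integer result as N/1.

7/3

Same 1,3,4: normalisation and zero-m 3j drop out of the ratio.
A: Δ: 0! 2! 6! / 9! → 1/252; sum: t=0:+1/720 = 1/720; 3j²(1 3 4; 0 -3 3) = Δ·Π!·Σ² = 1/36  (sign -1)
B: Δ: 0! 2! 6! / 9! → 1/252; sum: t=0:+1/240 = 1/240; 3j²(1 3 4; -1 2 -1) = Δ·Π!·Σ² = 1/84  (sign -1)
I_A²/I_B² = (1/36)/(1/84) = 7/3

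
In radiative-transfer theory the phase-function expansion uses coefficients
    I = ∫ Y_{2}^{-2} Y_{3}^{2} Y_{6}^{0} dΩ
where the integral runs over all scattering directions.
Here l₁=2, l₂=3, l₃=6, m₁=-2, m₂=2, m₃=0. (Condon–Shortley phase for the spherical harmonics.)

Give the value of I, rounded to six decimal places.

l₃=6 ∉ [1,5] — triangle fails ⇒ I = 0

0.000000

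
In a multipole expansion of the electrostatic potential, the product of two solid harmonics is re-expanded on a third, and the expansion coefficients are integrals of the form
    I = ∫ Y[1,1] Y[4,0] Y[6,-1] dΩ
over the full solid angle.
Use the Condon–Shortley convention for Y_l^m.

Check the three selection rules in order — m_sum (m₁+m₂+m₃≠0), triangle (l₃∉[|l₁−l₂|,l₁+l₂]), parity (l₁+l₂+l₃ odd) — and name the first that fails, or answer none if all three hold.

azimuthal sum: 1 + 0 − 1 = 0  ✓
3 ≤ 6 ≤ 5 (triangle on l)  ✗
L = 1 + 4 + 6 = 11 (odd)

triangle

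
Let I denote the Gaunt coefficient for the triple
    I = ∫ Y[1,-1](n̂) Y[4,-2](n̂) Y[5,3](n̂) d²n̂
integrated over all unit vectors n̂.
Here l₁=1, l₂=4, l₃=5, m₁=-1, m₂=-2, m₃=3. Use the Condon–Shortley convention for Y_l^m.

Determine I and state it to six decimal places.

Rules hold: Σm=0, L=10 even, 3≤5≤5.
N = 3·9·11 = 297
Δ = 0!·2!·8!/11! = 1/495
Racah Σ t=0..0: t=0:+1/576 = 1/576
⇒ 3j(1 4 5; 0 0 0)² = 5/99, sgn -1
Racah Σ t=0..0: t=0:+1/2880 = 1/2880
⇒ 3j(1 4 5; -1 -2 3)² = 28/495, sgn +1
4πI² = N·(3j₀)²·(3jₘ)² = 28/33
I = -1·√(0.848485/4π) = -0.25984664

-0.259847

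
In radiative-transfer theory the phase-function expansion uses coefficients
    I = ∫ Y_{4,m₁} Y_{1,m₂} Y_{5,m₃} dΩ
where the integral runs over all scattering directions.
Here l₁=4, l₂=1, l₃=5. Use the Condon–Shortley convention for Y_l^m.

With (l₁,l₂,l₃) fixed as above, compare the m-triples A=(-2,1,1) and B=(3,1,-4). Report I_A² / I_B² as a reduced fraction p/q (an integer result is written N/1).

Same 4,1,5: normalisation and zero-m 3j drop out of the ratio.
A: Δ: 0! 8! 2! / 11! → 1/495; sum: t=0:+1/2880 = 1/2880; 3j²(4 1 5; -2 1 1) = Δ·Π!·Σ² = 2/165  (sign +1)
B: Δ: 0! 8! 2! / 11! → 1/495; sum: t=0:+1/10080 = 1/10080; 3j²(4 1 5; 3 1 -4) = Δ·Π!·Σ² = 4/55  (sign -1)
I_A²/I_B² = (2/165)/(4/55) = 1/6

1/6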